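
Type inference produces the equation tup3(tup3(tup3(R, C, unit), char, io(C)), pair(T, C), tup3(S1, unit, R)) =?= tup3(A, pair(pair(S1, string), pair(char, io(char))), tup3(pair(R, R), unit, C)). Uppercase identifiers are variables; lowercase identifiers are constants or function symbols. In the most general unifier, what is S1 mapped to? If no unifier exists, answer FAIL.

Decompose tup3/3: tup3(tup3(R, C, unit), char, io(C)) =?= A,  pair(T, C) =?= pair(pair(S1, string), pair(char, io(char))),  tup3(S1, unit, R) =?= tup3(pair(R, R), unit, C).
Bind A := tup3(tup3(R, C, unit), char, io(C)); no other remaining equation mentions A.
Decompose pair/2: T =?= pair(S1, string),  C =?= pair(char, io(char)).
Bind T := pair(S1, string); no other remaining equation mentions T.
Bind C := pair(char, io(char)); substituting into the remaining equation gives: tup3(S1, unit, R) =?= tup3(pair(R, R), unit, pair(char, io(char))). Substituting into the earlier binding gives A := tup3(tup3(R, pair(char, io(char)), unit), char, io(pair(char, io(char)))).
Decompose tup3/3: S1 =?= pair(R, R),  unit =?= unit,  R =?= pair(char, io(char)).
Bind S1 := pair(R, R); no other remaining equation mentions S1. Substituting into the earlier binding gives T := pair(pair(R, R), string).
Delete trivial equation unit =?= unit.
Bind R := pair(char, io(char)). Substituting into the earlier bindings gives A := tup3(tup3(pair(char, io(char)), pair(char, io(char)), unit), char, io(pair(char, io(char)))), T := pair(pair(pair(char, io(char)), pair(char, io(char))), string), S1 := pair(pair(char, io(char)), pair(char, io(char))).
MGU = { A -> tup3(tup3(pair(char, io(char)), pair(char, io(char)), unit), char, io(pair(char, io(char)))), T -> pair(pair(pair(char, io(char)), pair(char, io(char))), string), C -> pair(char, io(char)), S1 -> pair(pair(char, io(char)), pair(char, io(char))), R -> pair(char, io(char)) }, so S1 -> pair(pair(char, io(char)), pair(char, io(char))).

pair(pair(char, io(char)), pair(char, io(char)))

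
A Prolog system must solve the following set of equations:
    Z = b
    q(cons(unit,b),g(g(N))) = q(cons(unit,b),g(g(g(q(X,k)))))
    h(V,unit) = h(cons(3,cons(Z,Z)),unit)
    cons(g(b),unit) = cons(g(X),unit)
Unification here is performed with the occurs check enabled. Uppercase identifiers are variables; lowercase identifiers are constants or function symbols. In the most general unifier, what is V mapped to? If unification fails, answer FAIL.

cons(3,cons(b,b))

Bind Z := b; substituting into the one remaining equation that mentions Z gives: h(V,unit) = h(cons(3,cons(b,b)),unit).
Decompose q/2: cons(unit,b) = cons(unit,b),  g(g(N)) = g(g(g(q(X,k)))).
Delete trivial equation cons(unit,b) = cons(unit,b).
Decompose g/1: g(N) = g(g(q(X,k))).
Decompose g/1: N = g(q(X,k)).
Bind N := g(q(X,k)); no other remaining equation mentions N.
Decompose h/2: V = cons(3,cons(b,b)),  unit = unit.
Bind V := cons(3,cons(b,b)); no other remaining equation mentions V.
Delete trivial equation unit = unit.
Decompose cons/2: g(b) = g(X),  unit = unit.
Decompose g/1: b = X.
Bind X := b; no other remaining equation mentions X. Substituting into the earlier binding gives N := g(q(b,k)).
Delete trivial equation unit = unit.
MGU = { Z = b, N = g(q(b,k)), V = cons(3,cons(b,b)), X = b }, so V = cons(3,cons(b,b)).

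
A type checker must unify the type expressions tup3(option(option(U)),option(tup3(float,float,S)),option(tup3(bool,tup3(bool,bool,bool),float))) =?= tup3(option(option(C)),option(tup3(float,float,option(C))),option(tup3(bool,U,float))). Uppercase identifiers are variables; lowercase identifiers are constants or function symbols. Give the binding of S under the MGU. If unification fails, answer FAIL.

Decompose tup3/3: option(option(U)) =?= option(option(C)),  option(tup3(float,float,S)) =?= option(tup3(float,float,option(C))),  option(tup3(bool,tup3(bool,bool,bool),float)) =?= option(tup3(bool,U,float)).
Decompose option/1: option(U) =?= option(C).
Decompose option/1: U =?= C.
Bind U := C; substituting into the one remaining equation that mentions U gives: option(tup3(bool,tup3(bool,bool,bool),float)) =?= option(tup3(bool,C,float)).
Decompose option/1: tup3(float,float,S) =?= tup3(float,float,option(C)).
Decompose tup3/3: float =?= float,  float =?= float,  S =?= option(C).
Delete trivial equation float =?= float.
Delete trivial equation float =?= float.
Bind S := option(C); no other remaining equation mentions S.
Decompose option/1: tup3(bool,tup3(bool,bool,bool),float) =?= tup3(bool,C,float).
Decompose tup3/3: bool =?= bool,  tup3(bool,bool,bool) =?= C,  float =?= float.
Delete trivial equation bool =?= bool.
Bind C := tup3(bool,bool,bool); no other remaining equation mentions C. Substituting into the earlier bindings gives U := tup3(bool,bool,bool), S := option(tup3(bool,bool,bool)).
Delete trivial equation float =?= float.
MGU = { U ↦ tup3(bool,bool,bool), S ↦ option(tup3(bool,bool,bool)), C ↦ tup3(bool,bool,bool) }, so S ↦ option(tup3(bool,bool,bool)).

option(tup3(bool,bool,bool))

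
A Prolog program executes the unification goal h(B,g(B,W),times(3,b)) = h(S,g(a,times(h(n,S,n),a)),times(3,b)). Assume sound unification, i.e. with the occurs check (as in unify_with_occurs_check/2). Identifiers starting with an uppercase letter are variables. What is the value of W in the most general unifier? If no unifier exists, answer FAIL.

times(h(n,a,n),a)

Decompose h/3: B = S,  g(B,W) = g(a,times(h(n,S,n),a)),  times(3,b) = times(3,b).
Bind B := S; substituting into the one remaining equation that mentions B gives: g(S,W) = g(a,times(h(n,S,n),a)).
Decompose g/2: S = a,  W = times(h(n,S,n),a).
Bind S := a; substituting into the one remaining equation that mentions S gives: W = times(h(n,a,n),a). Substituting into the earlier binding gives B := a.
Bind W := times(h(n,a,n),a); no other remaining equation mentions W.
Delete trivial equation times(3,b) = times(3,b).
MGU = { B = a, S = a, W = times(h(n,a,n),a) }, so W = times(h(n,a,n),a).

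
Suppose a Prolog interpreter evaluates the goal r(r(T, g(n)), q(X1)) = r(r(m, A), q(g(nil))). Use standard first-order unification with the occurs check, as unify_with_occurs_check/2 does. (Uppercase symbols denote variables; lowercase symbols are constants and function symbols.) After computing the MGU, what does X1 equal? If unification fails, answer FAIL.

Decompose r/2: r(T, g(n)) = r(m, A),  q(X1) = q(g(nil)).
Decompose r/2: T = m,  g(n) = A.
Bind T := m; no other remaining equation mentions T.
Bind A := g(n); no other remaining equation mentions A.
Decompose q/1: X1 = g(nil).
Bind X1 := g(nil).
MGU = { T ↦ m, A ↦ g(n), X1 ↦ g(nil) }, so X1 ↦ g(nil).

g(nil)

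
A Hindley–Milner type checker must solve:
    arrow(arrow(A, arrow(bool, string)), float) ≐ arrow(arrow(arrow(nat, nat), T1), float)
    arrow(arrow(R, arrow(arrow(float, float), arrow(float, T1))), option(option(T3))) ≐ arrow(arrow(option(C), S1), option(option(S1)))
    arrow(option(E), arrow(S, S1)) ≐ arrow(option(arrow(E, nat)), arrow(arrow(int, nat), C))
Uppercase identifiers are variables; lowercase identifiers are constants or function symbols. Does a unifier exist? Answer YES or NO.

Decompose arrow/2: arrow(A, arrow(bool, string)) ≐ arrow(arrow(nat, nat), T1),  float ≐ float.
Decompose arrow/2: A ≐ arrow(nat, nat),  arrow(bool, string) ≐ T1.
Bind A := arrow(nat, nat); no other remaining equation mentions A.
Bind T1 := arrow(bool, string); substituting into the one remaining equation that mentions T1 gives: arrow(arrow(R, arrow(arrow(float, float), arrow(float, arrow(bool, string)))), option(option(T3))) ≐ arrow(arrow(option(C), S1), option(option(S1))).
Delete trivial equation float ≐ float.
Decompose arrow/2: arrow(R, arrow(arrow(float, float), arrow(float, arrow(bool, string)))) ≐ arrow(option(C), S1),  option(option(T3)) ≐ option(option(S1)).
Decompose arrow/2: R ≐ option(C),  arrow(arrow(float, float), arrow(float, arrow(bool, string))) ≐ S1.
Bind R := option(C); no other remaining equation mentions R.
Bind S1 := arrow(arrow(float, float), arrow(float, arrow(bool, string))); substituting into the remaining equations gives: option(option(T3)) ≐ option(option(arrow(arrow(float, float), arrow(float, arrow(bool, string))))),  arrow(option(E), arrow(S, arrow(arrow(float, float), arrow(float, arrow(bool, string))))) ≐ arrow(option(arrow(E, nat)), arrow(arrow(int, nat), C)).
Decompose option/1: option(T3) ≐ option(arrow(arrow(float, float), arrow(float, arrow(bool, string)))).
Decompose option/1: T3 ≐ arrow(arrow(float, float), arrow(float, arrow(bool, string))).
Bind T3 := arrow(arrow(float, float), arrow(float, arrow(bool, string))); no other remaining equation mentions T3.
Decompose arrow/2: option(E) ≐ option(arrow(E, nat)),  arrow(S, arrow(arrow(float, float), arrow(float, arrow(bool, string)))) ≐ arrow(arrow(int, nat), C).
Decompose option/1: E ≐ arrow(E, nat).
Occurs check fails: E occurs in arrow(E, nat); the equation E ≐ arrow(E, nat) has no finite solution.

NO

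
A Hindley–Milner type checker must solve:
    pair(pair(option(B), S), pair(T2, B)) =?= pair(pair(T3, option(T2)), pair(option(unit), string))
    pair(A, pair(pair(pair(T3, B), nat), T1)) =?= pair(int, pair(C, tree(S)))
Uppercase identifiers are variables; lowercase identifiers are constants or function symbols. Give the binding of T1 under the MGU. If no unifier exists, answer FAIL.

Decompose pair/2: pair(option(B), S) =?= pair(T3, option(T2)),  pair(T2, B) =?= pair(option(unit), string).
Decompose pair/2: option(B) =?= T3,  S =?= option(T2).
Bind T3 := option(B); substituting into the one remaining equation that mentions T3 gives: pair(A, pair(pair(pair(option(B), B), nat), T1)) =?= pair(int, pair(C, tree(S))).
Bind S := option(T2); substituting into the one remaining equation that mentions S gives: pair(A, pair(pair(pair(option(B), B), nat), T1)) =?= pair(int, pair(C, tree(option(T2)))).
Decompose pair/2: T2 =?= option(unit),  B =?= string.
Bind T2 := option(unit); substituting into the one remaining equation that mentions T2 gives: pair(A, pair(pair(pair(option(B), B), nat), T1)) =?= pair(int, pair(C, tree(option(option(unit))))). Substituting into the earlier binding gives S := option(option(unit)).
Bind B := string; substituting into the remaining equation gives: pair(A, pair(pair(pair(option(string), string), nat), T1)) =?= pair(int, pair(C, tree(option(option(unit))))). Substituting into the earlier binding gives T3 := option(string).
Decompose pair/2: A =?= int,  pair(pair(pair(option(string), string), nat), T1) =?= pair(C, tree(option(option(unit)))).
Bind A := int; no other remaining equation mentions A.
Decompose pair/2: pair(pair(option(string), string), nat) =?= C,  T1 =?= tree(option(option(unit))).
Bind C := pair(pair(option(string), string), nat); no other remaining equation mentions C.
Bind T1 := tree(option(option(unit))).
MGU = { T3 -> option(string), S -> option(option(unit)), T2 -> option(unit), B -> string, A -> int, C -> pair(pair(option(string), string), nat), T1 -> tree(option(option(unit))) }, so T1 -> tree(option(option(unit))).

tree(option(option(unit)))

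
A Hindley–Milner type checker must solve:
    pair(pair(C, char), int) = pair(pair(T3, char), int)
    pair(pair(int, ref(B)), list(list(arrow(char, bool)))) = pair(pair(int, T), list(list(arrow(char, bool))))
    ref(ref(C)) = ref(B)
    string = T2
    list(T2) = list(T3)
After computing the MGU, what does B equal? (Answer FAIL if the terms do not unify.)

Decompose pair/2: pair(C, char) = pair(T3, char),  int = int.
Decompose pair/2: C = T3,  char = char.
Bind C := T3; substituting into the one remaining equation that mentions C gives: ref(ref(T3)) = ref(B).
Delete trivial equation char = char.
Delete trivial equation int = int.
Decompose pair/2: pair(int, ref(B)) = pair(int, T),  list(list(arrow(char, bool))) = list(list(arrow(char, bool))).
Decompose pair/2: int = int,  ref(B) = T.
Delete trivial equation int = int.
Bind T := ref(B); no other remaining equation mentions T.
Delete trivial equation list(list(arrow(char, bool))) = list(list(arrow(char, bool))).
Decompose ref/1: ref(T3) = B.
Bind B := ref(T3); no other remaining equation mentions B. Substituting into the earlier binding gives T := ref(ref(T3)).
Bind T2 := string; substituting into the remaining equation gives: list(string) = list(T3).
Decompose list/1: string = T3.
Bind T3 := string. Substituting into the earlier bindings gives C := string, T := ref(ref(string)), B := ref(string).
MGU = { C := string, T := ref(ref(string)), B := ref(string), T2 := string, T3 := string }, so B := ref(string).

ref(string)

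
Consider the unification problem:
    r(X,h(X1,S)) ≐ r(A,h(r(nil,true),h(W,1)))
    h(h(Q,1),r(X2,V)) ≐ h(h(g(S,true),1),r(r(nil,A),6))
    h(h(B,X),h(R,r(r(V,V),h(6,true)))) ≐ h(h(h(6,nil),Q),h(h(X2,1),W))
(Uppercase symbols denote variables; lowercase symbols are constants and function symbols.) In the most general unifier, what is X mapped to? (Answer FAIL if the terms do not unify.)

g(h(r(r(6,6),h(6,true)),1),true)

Decompose r/2: X ≐ A,  h(X1,S) ≐ h(r(nil,true),h(W,1)).
Bind X := A; substituting into the one remaining equation that mentions X gives: h(h(B,A),h(R,r(r(V,V),h(6,true)))) ≐ h(h(h(6,nil),Q),h(h(X2,1),W)).
Decompose h/2: X1 ≐ r(nil,true),  S ≐ h(W,1).
Bind X1 := r(nil,true); no other remaining equation mentions X1.
Bind S := h(W,1); substituting into the one remaining equation that mentions S gives: h(h(Q,1),r(X2,V)) ≐ h(h(g(h(W,1),true),1),r(r(nil,A),6)).
Decompose h/2: h(Q,1) ≐ h(g(h(W,1),true),1),  r(X2,V) ≐ r(r(nil,A),6).
Decompose h/2: Q ≐ g(h(W,1),true),  1 ≐ 1.
Bind Q := g(h(W,1),true); substituting into the one remaining equation that mentions Q gives: h(h(B,A),h(R,r(r(V,V),h(6,true)))) ≐ h(h(h(6,nil),g(h(W,1),true)),h(h(X2,1),W)).
Delete trivial equation 1 ≐ 1.
Decompose r/2: X2 ≐ r(nil,A),  V ≐ 6.
Bind X2 := r(nil,A); substituting into the one remaining equation that mentions X2 gives: h(h(B,A),h(R,r(r(V,V),h(6,true)))) ≐ h(h(h(6,nil),g(h(W,1),true)),h(h(r(nil,A),1),W)).
Bind V := 6; substituting into the remaining equation gives: h(h(B,A),h(R,r(r(6,6),h(6,true)))) ≐ h(h(h(6,nil),g(h(W,1),true)),h(h(r(nil,A),1),W)).
Decompose h/2: h(B,A) ≐ h(h(6,nil),g(h(W,1),true)),  h(R,r(r(6,6),h(6,true))) ≐ h(h(r(nil,A),1),W).
Decompose h/2: B ≐ h(6,nil),  A ≐ g(h(W,1),true).
Bind B := h(6,nil); no other remaining equation mentions B.
Bind A := g(h(W,1),true); substituting into the remaining equation gives: h(R,r(r(6,6),h(6,true))) ≐ h(h(r(nil,g(h(W,1),true)),1),W). Substituting into the earlier bindings gives X := g(h(W,1),true), X2 := r(nil,g(h(W,1),true)).
Decompose h/2: R ≐ h(r(nil,g(h(W,1),true)),1),  r(r(6,6),h(6,true)) ≐ W.
Bind R := h(r(nil,g(h(W,1),true)),1); no other remaining equation mentions R.
Bind W := r(r(6,6),h(6,true)). Substituting into the earlier bindings gives X := g(h(r(r(6,6),h(6,true)),1),true), S := h(r(r(6,6),h(6,true)),1), Q := g(h(r(r(6,6),h(6,true)),1),true), X2 := r(nil,g(h(r(r(6,6),h(6,true)),1),true)), A := g(h(r(r(6,6),h(6,true)),1),true), R := h(r(nil,g(h(r(r(6,6),h(6,true)),1),true)),1).
MGU = { X := g(h(r(r(6,6),h(6,true)),1),true), X1 := r(nil,true), S := h(r(r(6,6),h(6,true)),1), Q := g(h(r(r(6,6),h(6,true)),1),true), X2 := r(nil,g(h(r(r(6,6),h(6,true)),1),true)), V := 6, B := h(6,nil), A := g(h(r(r(6,6),h(6,true)),1),true), R := h(r(nil,g(h(r(r(6,6),h(6,true)),1),true)),1), W := r(r(6,6),h(6,true)) }, so X := g(h(r(r(6,6),h(6,true)),1),true).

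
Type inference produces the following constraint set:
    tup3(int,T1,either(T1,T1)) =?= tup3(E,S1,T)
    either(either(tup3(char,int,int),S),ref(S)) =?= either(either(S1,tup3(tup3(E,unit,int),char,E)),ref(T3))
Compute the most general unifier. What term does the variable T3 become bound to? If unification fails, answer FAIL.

tup3(tup3(int,unit,int),char,int)

Decompose tup3/3: int =?= E,  T1 =?= S1,  either(T1,T1) =?= T.
Bind E := int; substituting into the one remaining equation that mentions E gives: either(either(tup3(char,int,int),S),ref(S)) =?= either(either(S1,tup3(tup3(int,unit,int),char,int)),ref(T3)).
Bind T1 := S1; substituting into the one remaining equation that mentions T1 gives: either(S1,S1) =?= T.
Bind T := either(S1,S1); no other remaining equation mentions T.
Decompose either/2: either(tup3(char,int,int),S) =?= either(S1,tup3(tup3(int,unit,int),char,int)),  ref(S) =?= ref(T3).
Decompose either/2: tup3(char,int,int) =?= S1,  S =?= tup3(tup3(int,unit,int),char,int).
Bind S1 := tup3(char,int,int); no other remaining equation mentions S1. Substituting into the earlier bindings gives T1 := tup3(char,int,int), T := either(tup3(char,int,int),tup3(char,int,int)).
Bind S := tup3(tup3(int,unit,int),char,int); substituting into the remaining equation gives: ref(tup3(tup3(int,unit,int),char,int)) =?= ref(T3).
Decompose ref/1: tup3(tup3(int,unit,int),char,int) =?= T3.
Bind T3 := tup3(tup3(int,unit,int),char,int).
MGU = { E ↦ int, T1 ↦ tup3(char,int,int), T ↦ either(tup3(char,int,int),tup3(char,int,int)), S1 ↦ tup3(char,int,int), S ↦ tup3(tup3(int,unit,int),char,int), T3 ↦ tup3(tup3(int,unit,int),char,int) }, so T3 ↦ tup3(tup3(int,unit,int),char,int).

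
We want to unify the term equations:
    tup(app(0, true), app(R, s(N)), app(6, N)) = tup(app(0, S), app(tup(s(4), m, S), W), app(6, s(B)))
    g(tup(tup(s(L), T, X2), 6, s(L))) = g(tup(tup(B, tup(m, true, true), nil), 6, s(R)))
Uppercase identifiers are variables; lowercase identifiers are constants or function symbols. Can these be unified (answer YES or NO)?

YES

Decompose tup/3: app(0, true) = app(0, S),  app(R, s(N)) = app(tup(s(4), m, S), W),  app(6, N) = app(6, s(B)).
Decompose app/2: 0 = 0,  true = S.
Delete trivial equation 0 = 0.
Bind S := true; substituting into the one remaining equation that mentions S gives: app(R, s(N)) = app(tup(s(4), m, true), W).
Decompose app/2: R = tup(s(4), m, true),  s(N) = W.
Bind R := tup(s(4), m, true); substituting into the one remaining equation that mentions R gives: g(tup(tup(s(L), T, X2), 6, s(L))) = g(tup(tup(B, tup(m, true, true), nil), 6, s(tup(s(4), m, true)))).
Bind W := s(N); no other remaining equation mentions W.
Decompose app/2: 6 = 6,  N = s(B).
Delete trivial equation 6 = 6.
Bind N := s(B); no other remaining equation mentions N. Substituting into the earlier binding gives W := s(s(B)).
Decompose g/1: tup(tup(s(L), T, X2), 6, s(L)) = tup(tup(B, tup(m, true, true), nil), 6, s(tup(s(4), m, true))).
Decompose tup/3: tup(s(L), T, X2) = tup(B, tup(m, true, true), nil),  6 = 6,  s(L) = s(tup(s(4), m, true)).
Decompose tup/3: s(L) = B,  T = tup(m, true, true),  X2 = nil.
Bind B := s(L); no other remaining equation mentions B. Substituting into the earlier bindings gives W := s(s(s(L))), N := s(s(L)).
Bind T := tup(m, true, true); no other remaining equation mentions T.
Bind X2 := nil; no other remaining equation mentions X2.
Delete trivial equation 6 = 6.
Decompose s/1: L = tup(s(4), m, true).
Bind L := tup(s(4), m, true). Substituting into the earlier bindings gives W := s(s(s(tup(s(4), m, true)))), N := s(s(tup(s(4), m, true))), B := s(tup(s(4), m, true)).
No equations remain and no clash or occurs-check failure arose, so a unifier exists.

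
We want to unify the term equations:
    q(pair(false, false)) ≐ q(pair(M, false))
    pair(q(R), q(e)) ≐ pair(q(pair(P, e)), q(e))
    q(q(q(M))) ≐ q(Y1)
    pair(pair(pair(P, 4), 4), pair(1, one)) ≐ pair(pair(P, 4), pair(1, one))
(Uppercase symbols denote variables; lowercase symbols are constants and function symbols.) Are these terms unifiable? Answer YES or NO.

Decompose q/1: pair(false, false) ≐ pair(M, false).
Decompose pair/2: false ≐ M,  false ≐ false.
Bind M := false; substituting into the one remaining equation that mentions M gives: q(q(q(false))) ≐ q(Y1).
Delete trivial equation false ≐ false.
Decompose pair/2: q(R) ≐ q(pair(P, e)),  q(e) ≐ q(e).
Decompose q/1: R ≐ pair(P, e).
Bind R := pair(P, e); no other remaining equation mentions R.
Delete trivial equation q(e) ≐ q(e).
Decompose q/1: q(q(false)) ≐ Y1.
Bind Y1 := q(q(false)); no other remaining equation mentions Y1.
Decompose pair/2: pair(pair(P, 4), 4) ≐ pair(P, 4),  pair(1, one) ≐ pair(1, one).
Decompose pair/2: pair(P, 4) ≐ P,  4 ≐ 4.
Occurs check fails: P occurs in pair(P, 4); the equation P ≐ pair(P, 4) has no finite solution.

NO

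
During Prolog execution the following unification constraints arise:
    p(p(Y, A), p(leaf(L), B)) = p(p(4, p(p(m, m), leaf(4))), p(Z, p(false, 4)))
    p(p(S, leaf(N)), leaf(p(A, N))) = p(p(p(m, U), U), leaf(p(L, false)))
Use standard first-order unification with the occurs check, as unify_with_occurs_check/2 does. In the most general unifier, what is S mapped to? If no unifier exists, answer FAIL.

Decompose p/2: p(Y, A) = p(4, p(p(m, m), leaf(4))),  p(leaf(L), B) = p(Z, p(false, 4)).
Decompose p/2: Y = 4,  A = p(p(m, m), leaf(4)).
Bind Y := 4; no other remaining equation mentions Y.
Bind A := p(p(m, m), leaf(4)); substituting into the one remaining equation that mentions A gives: p(p(S, leaf(N)), leaf(p(p(p(m, m), leaf(4)), N))) = p(p(p(m, U), U), leaf(p(L, false))).
Decompose p/2: leaf(L) = Z,  B = p(false, 4).
Bind Z := leaf(L); no other remaining equation mentions Z.
Bind B := p(false, 4); no other remaining equation mentions B.
Decompose p/2: p(S, leaf(N)) = p(p(m, U), U),  leaf(p(p(p(m, m), leaf(4)), N)) = leaf(p(L, false)).
Decompose p/2: S = p(m, U),  leaf(N) = U.
Bind S := p(m, U); no other remaining equation mentions S.
Bind U := leaf(N); no other remaining equation mentions U. Substituting into the earlier binding gives S := p(m, leaf(N)).
Decompose leaf/1: p(p(p(m, m), leaf(4)), N) = p(L, false).
Decompose p/2: p(p(m, m), leaf(4)) = L,  N = false.
Bind L := p(p(m, m), leaf(4)); no other remaining equation mentions L. Substituting into the earlier binding gives Z := leaf(p(p(m, m), leaf(4))).
Bind N := false. Substituting into the earlier bindings gives S := p(m, leaf(false)), U := leaf(false).
MGU = { Y -> 4, A -> p(p(m, m), leaf(4)), Z -> leaf(p(p(m, m), leaf(4))), B -> p(false, 4), S -> p(m, leaf(false)), U -> leaf(false), L -> p(p(m, m), leaf(4)), N -> false }, so S -> p(m, leaf(false)).

p(m, leaf(false))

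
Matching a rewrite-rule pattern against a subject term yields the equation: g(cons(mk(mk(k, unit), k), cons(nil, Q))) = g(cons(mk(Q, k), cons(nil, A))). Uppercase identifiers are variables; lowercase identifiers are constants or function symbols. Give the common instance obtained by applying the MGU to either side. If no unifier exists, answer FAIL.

g(cons(mk(mk(k, unit), k), cons(nil, mk(k, unit))))

Decompose g/1: cons(mk(mk(k, unit), k), cons(nil, Q)) = cons(mk(Q, k), cons(nil, A)).
Decompose cons/2: mk(mk(k, unit), k) = mk(Q, k),  cons(nil, Q) = cons(nil, A).
Decompose mk/2: mk(k, unit) = Q,  k = k.
Bind Q := mk(k, unit); substituting into the one remaining equation that mentions Q gives: cons(nil, mk(k, unit)) = cons(nil, A).
Delete trivial equation k = k.
Decompose cons/2: nil = nil,  mk(k, unit) = A.
Delete trivial equation nil = nil.
Bind A := mk(k, unit).
Applying the MGU to either side gives g(cons(mk(mk(k, unit), k), cons(nil, mk(k, unit)))).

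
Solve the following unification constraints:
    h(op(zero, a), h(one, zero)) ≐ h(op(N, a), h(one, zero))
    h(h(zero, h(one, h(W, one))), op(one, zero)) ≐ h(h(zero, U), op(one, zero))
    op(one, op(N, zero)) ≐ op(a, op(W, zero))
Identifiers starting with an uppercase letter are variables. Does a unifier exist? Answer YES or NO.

NO

Decompose h/2: op(zero, a) ≐ op(N, a),  h(one, zero) ≐ h(one, zero).
Decompose op/2: zero ≐ N,  a ≐ a.
Bind N := zero; substituting into the one remaining equation that mentions N gives: op(one, op(zero, zero)) ≐ op(a, op(W, zero)).
Delete trivial equation a ≐ a.
Delete trivial equation h(one, zero) ≐ h(one, zero).
Decompose h/2: h(zero, h(one, h(W, one))) ≐ h(zero, U),  op(one, zero) ≐ op(one, zero).
Decompose h/2: zero ≐ zero,  h(one, h(W, one)) ≐ U.
Delete trivial equation zero ≐ zero.
Bind U := h(one, h(W, one)); no other remaining equation mentions U.
Delete trivial equation op(one, zero) ≐ op(one, zero).
Decompose op/2: one ≐ a,  op(zero, zero) ≐ op(W, zero).
Clash: constants one and a differ; no unifier exists.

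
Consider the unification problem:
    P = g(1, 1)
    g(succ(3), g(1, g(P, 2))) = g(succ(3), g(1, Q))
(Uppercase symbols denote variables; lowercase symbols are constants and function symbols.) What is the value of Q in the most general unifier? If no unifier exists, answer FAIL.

Bind P := g(1, 1); substituting into the remaining equation gives: g(succ(3), g(1, g(g(1, 1), 2))) = g(succ(3), g(1, Q)).
Decompose g/2: succ(3) = succ(3),  g(1, g(g(1, 1), 2)) = g(1, Q).
Delete trivial equation succ(3) = succ(3).
Decompose g/2: 1 = 1,  g(g(1, 1), 2) = Q.
Delete trivial equation 1 = 1.
Bind Q := g(g(1, 1), 2).
MGU = { P := g(1, 1), Q := g(g(1, 1), 2) }, so Q := g(g(1, 1), 2).

g(g(1, 1), 2)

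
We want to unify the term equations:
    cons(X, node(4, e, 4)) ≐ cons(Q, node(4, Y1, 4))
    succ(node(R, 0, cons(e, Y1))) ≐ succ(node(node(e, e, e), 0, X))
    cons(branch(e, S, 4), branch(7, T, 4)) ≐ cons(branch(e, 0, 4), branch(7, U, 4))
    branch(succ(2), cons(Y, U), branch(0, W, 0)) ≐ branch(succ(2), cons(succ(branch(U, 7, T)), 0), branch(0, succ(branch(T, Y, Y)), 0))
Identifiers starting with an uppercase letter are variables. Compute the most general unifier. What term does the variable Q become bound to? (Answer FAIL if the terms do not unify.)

cons(e, e)

Decompose cons/2: X ≐ Q,  node(4, e, 4) ≐ node(4, Y1, 4).
Bind X := Q; substituting into the one remaining equation that mentions X gives: succ(node(R, 0, cons(e, Y1))) ≐ succ(node(node(e, e, e), 0, Q)).
Decompose node/3: 4 ≐ 4,  e ≐ Y1,  4 ≐ 4.
Delete trivial equation 4 ≐ 4.
Bind Y1 := e; substituting into the one remaining equation that mentions Y1 gives: succ(node(R, 0, cons(e, e))) ≐ succ(node(node(e, e, e), 0, Q)).
Delete trivial equation 4 ≐ 4.
Decompose succ/1: node(R, 0, cons(e, e)) ≐ node(node(e, e, e), 0, Q).
Decompose node/3: R ≐ node(e, e, e),  0 ≐ 0,  cons(e, e) ≐ Q.
Bind R := node(e, e, e); no other remaining equation mentions R.
Delete trivial equation 0 ≐ 0.
Bind Q := cons(e, e); no other remaining equation mentions Q. Substituting into the earlier binding gives X := cons(e, e).
Decompose cons/2: branch(e, S, 4) ≐ branch(e, 0, 4),  branch(7, T, 4) ≐ branch(7, U, 4).
Decompose branch/3: e ≐ e,  S ≐ 0,  4 ≐ 4.
Delete trivial equation e ≐ e.
Bind S := 0; no other remaining equation mentions S.
Delete trivial equation 4 ≐ 4.
Decompose branch/3: 7 ≐ 7,  T ≐ U,  4 ≐ 4.
Delete trivial equation 7 ≐ 7.
Bind T := U; substituting into the one remaining equation that mentions T gives: branch(succ(2), cons(Y, U), branch(0, W, 0)) ≐ branch(succ(2), cons(succ(branch(U, 7, U)), 0), branch(0, succ(branch(U, Y, Y)), 0)).
Delete trivial equation 4 ≐ 4.
Decompose branch/3: succ(2) ≐ succ(2),  cons(Y, U) ≐ cons(succ(branch(U, 7, U)), 0),  branch(0, W, 0) ≐ branch(0, succ(branch(U, Y, Y)), 0).
Delete trivial equation succ(2) ≐ succ(2).
Decompose cons/2: Y ≐ succ(branch(U, 7, U)),  U ≐ 0.
Bind Y := succ(branch(U, 7, U)); substituting into the one remaining equation that mentions Y gives: branch(0, W, 0) ≐ branch(0, succ(branch(U, succ(branch(U, 7, U)), succ(branch(U, 7, U)))), 0).
Bind U := 0; substituting into the remaining equation gives: branch(0, W, 0) ≐ branch(0, succ(branch(0, succ(branch(0, 7, 0)), succ(branch(0, 7, 0)))), 0). Substituting into the earlier bindings gives T := 0, Y := succ(branch(0, 7, 0)).
Decompose branch/3: 0 ≐ 0,  W ≐ succ(branch(0, succ(branch(0, 7, 0)), succ(branch(0, 7, 0)))),  0 ≐ 0.
Delete trivial equation 0 ≐ 0.
Bind W := succ(branch(0, succ(branch(0, 7, 0)), succ(branch(0, 7, 0)))); no other remaining equation mentions W.
Delete trivial equation 0 ≐ 0.
MGU = { X := cons(e, e), Y1 := e, R := node(e, e, e), Q := cons(e, e), S := 0, T := 0, Y := succ(branch(0, 7, 0)), U := 0, W := succ(branch(0, succ(branch(0, 7, 0)), succ(branch(0, 7, 0)))) }, so Q := cons(e, e).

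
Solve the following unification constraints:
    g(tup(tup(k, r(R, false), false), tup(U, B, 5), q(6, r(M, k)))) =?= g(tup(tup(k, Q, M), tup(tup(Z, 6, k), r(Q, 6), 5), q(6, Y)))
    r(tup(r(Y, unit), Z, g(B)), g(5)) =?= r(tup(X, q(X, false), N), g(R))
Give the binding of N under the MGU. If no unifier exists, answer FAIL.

g(r(r(5, false), 6))

Decompose g/1: tup(tup(k, r(R, false), false), tup(U, B, 5), q(6, r(M, k))) =?= tup(tup(k, Q, M), tup(tup(Z, 6, k), r(Q, 6), 5), q(6, Y)).
Decompose tup/3: tup(k, r(R, false), false) =?= tup(k, Q, M),  tup(U, B, 5) =?= tup(tup(Z, 6, k), r(Q, 6), 5),  q(6, r(M, k)) =?= q(6, Y).
Decompose tup/3: k =?= k,  r(R, false) =?= Q,  false =?= M.
Delete trivial equation k =?= k.
Bind Q := r(R, false); substituting into the one remaining equation that mentions Q gives: tup(U, B, 5) =?= tup(tup(Z, 6, k), r(r(R, false), 6), 5).
Bind M := false; substituting into the one remaining equation that mentions M gives: q(6, r(false, k)) =?= q(6, Y).
Decompose tup/3: U =?= tup(Z, 6, k),  B =?= r(r(R, false), 6),  5 =?= 5.
Bind U := tup(Z, 6, k); no other remaining equation mentions U.
Bind B := r(r(R, false), 6); substituting into the one remaining equation that mentions B gives: r(tup(r(Y, unit), Z, g(r(r(R, false), 6))), g(5)) =?= r(tup(X, q(X, false), N), g(R)).
Delete trivial equation 5 =?= 5.
Decompose q/2: 6 =?= 6,  r(false, k) =?= Y.
Delete trivial equation 6 =?= 6.
Bind Y := r(false, k); substituting into the remaining equation gives: r(tup(r(r(false, k), unit), Z, g(r(r(R, false), 6))), g(5)) =?= r(tup(X, q(X, false), N), g(R)).
Decompose r/2: tup(r(r(false, k), unit), Z, g(r(r(R, false), 6))) =?= tup(X, q(X, false), N),  g(5) =?= g(R).
Decompose tup/3: r(r(false, k), unit) =?= X,  Z =?= q(X, false),  g(r(r(R, false), 6)) =?= N.
Bind X := r(r(false, k), unit); substituting into the one remaining equation that mentions X gives: Z =?= q(r(r(false, k), unit), false).
Bind Z := q(r(r(false, k), unit), false); no other remaining equation mentions Z. Substituting into the earlier binding gives U := tup(q(r(r(false, k), unit), false), 6, k).
Bind N := g(r(r(R, false), 6)); no other remaining equation mentions N.
Decompose g/1: 5 =?= R.
Bind R := 5. Substituting into the earlier bindings gives Q := r(5, false), B := r(r(5, false), 6), N := g(r(r(5, false), 6)).
MGU = { Q -> r(5, false), M -> false, U -> tup(q(r(r(false, k), unit), false), 6, k), B -> r(r(5, false), 6), Y -> r(false, k), X -> r(r(false, k), unit), Z -> q(r(r(false, k), unit), false), N -> g(r(r(5, false), 6)), R -> 5 }, so N -> g(r(r(5, false), 6)).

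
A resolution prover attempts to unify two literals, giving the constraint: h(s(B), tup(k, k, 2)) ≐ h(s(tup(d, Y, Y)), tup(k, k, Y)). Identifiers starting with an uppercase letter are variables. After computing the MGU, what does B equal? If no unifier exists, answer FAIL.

tup(d, 2, 2)

Decompose h/2: s(B) ≐ s(tup(d, Y, Y)),  tup(k, k, 2) ≐ tup(k, k, Y).
Decompose s/1: B ≐ tup(d, Y, Y).
Bind B := tup(d, Y, Y); no other remaining equation mentions B.
Decompose tup/3: k ≐ k,  k ≐ k,  2 ≐ Y.
Delete trivial equation k ≐ k.
Delete trivial equation k ≐ k.
Bind Y := 2. Substituting into the earlier binding gives B := tup(d, 2, 2).
MGU = { B -> tup(d, 2, 2), Y -> 2 }, so B -> tup(d, 2, 2).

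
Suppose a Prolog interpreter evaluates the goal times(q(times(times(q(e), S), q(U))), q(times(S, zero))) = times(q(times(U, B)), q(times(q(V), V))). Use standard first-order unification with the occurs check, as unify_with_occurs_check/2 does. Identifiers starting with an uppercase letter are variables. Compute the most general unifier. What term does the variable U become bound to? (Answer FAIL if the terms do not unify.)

Decompose times/2: q(times(times(q(e), S), q(U))) = q(times(U, B)),  q(times(S, zero)) = q(times(q(V), V)).
Decompose q/1: times(times(q(e), S), q(U)) = times(U, B).
Decompose times/2: times(q(e), S) = U,  q(U) = B.
Bind U := times(q(e), S); substituting into the one remaining equation that mentions U gives: q(times(q(e), S)) = B.
Bind B := q(times(q(e), S)); no other remaining equation mentions B.
Decompose q/1: times(S, zero) = times(q(V), V).
Decompose times/2: S = q(V),  zero = V.
Bind S := q(V); no other remaining equation mentions S. Substituting into the earlier bindings gives U := times(q(e), q(V)), B := q(times(q(e), q(V))).
Bind V := zero. Substituting into the earlier bindings gives U := times(q(e), q(zero)), B := q(times(q(e), q(zero))), S := q(zero).
MGU = { U ↦ times(q(e), q(zero)), B ↦ q(times(q(e), q(zero))), S ↦ q(zero), V ↦ zero }, so U ↦ times(q(e), q(zero)).

times(q(e), q(zero))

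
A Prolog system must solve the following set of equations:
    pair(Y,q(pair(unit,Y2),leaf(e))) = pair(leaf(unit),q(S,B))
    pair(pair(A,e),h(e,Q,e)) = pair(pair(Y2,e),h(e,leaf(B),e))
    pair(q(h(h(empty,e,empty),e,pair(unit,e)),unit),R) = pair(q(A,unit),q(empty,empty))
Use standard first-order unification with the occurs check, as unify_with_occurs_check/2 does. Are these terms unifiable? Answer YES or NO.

Decompose pair/2: Y = leaf(unit),  q(pair(unit,Y2),leaf(e)) = q(S,B).
Bind Y := leaf(unit); no other remaining equation mentions Y.
Decompose q/2: pair(unit,Y2) = S,  leaf(e) = B.
Bind S := pair(unit,Y2); no other remaining equation mentions S.
Bind B := leaf(e); substituting into the one remaining equation that mentions B gives: pair(pair(A,e),h(e,Q,e)) = pair(pair(Y2,e),h(e,leaf(leaf(e)),e)).
Decompose pair/2: pair(A,e) = pair(Y2,e),  h(e,Q,e) = h(e,leaf(leaf(e)),e).
Decompose pair/2: A = Y2,  e = e.
Bind A := Y2; substituting into the one remaining equation that mentions A gives: pair(q(h(h(empty,e,empty),e,pair(unit,e)),unit),R) = pair(q(Y2,unit),q(empty,empty)).
Delete trivial equation e = e.
Decompose h/3: e = e,  Q = leaf(leaf(e)),  e = e.
Delete trivial equation e = e.
Bind Q := leaf(leaf(e)); no other remaining equation mentions Q.
Delete trivial equation e = e.
Decompose pair/2: q(h(h(empty,e,empty),e,pair(unit,e)),unit) = q(Y2,unit),  R = q(empty,empty).
Decompose q/2: h(h(empty,e,empty),e,pair(unit,e)) = Y2,  unit = unit.
Bind Y2 := h(h(empty,e,empty),e,pair(unit,e)); no other remaining equation mentions Y2. Substituting into the earlier bindings gives S := pair(unit,h(h(empty,e,empty),e,pair(unit,e))), A := h(h(empty,e,empty),e,pair(unit,e)).
Delete trivial equation unit = unit.
Bind R := q(empty,empty).
No equations remain and no clash or occurs-check failure arose, so a unifier exists.

YES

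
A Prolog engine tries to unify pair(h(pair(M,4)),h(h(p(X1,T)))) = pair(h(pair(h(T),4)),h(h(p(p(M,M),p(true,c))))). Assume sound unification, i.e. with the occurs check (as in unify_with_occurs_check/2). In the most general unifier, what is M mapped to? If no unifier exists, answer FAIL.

h(p(true,c))

Decompose pair/2: h(pair(M,4)) = h(pair(h(T),4)),  h(h(p(X1,T))) = h(h(p(p(M,M),p(true,c)))).
Decompose h/1: pair(M,4) = pair(h(T),4).
Decompose pair/2: M = h(T),  4 = 4.
Bind M := h(T); substituting into the one remaining equation that mentions M gives: h(h(p(X1,T))) = h(h(p(p(h(T),h(T)),p(true,c)))).
Delete trivial equation 4 = 4.
Decompose h/1: h(p(X1,T)) = h(p(p(h(T),h(T)),p(true,c))).
Decompose h/1: p(X1,T) = p(p(h(T),h(T)),p(true,c)).
Decompose p/2: X1 = p(h(T),h(T)),  T = p(true,c).
Bind X1 := p(h(T),h(T)); no other remaining equation mentions X1.
Bind T := p(true,c). Substituting into the earlier bindings gives M := h(p(true,c)), X1 := p(h(p(true,c)),h(p(true,c))).
MGU = { M = h(p(true,c)), X1 = p(h(p(true,c)),h(p(true,c))), T = p(true,c) }, so M = h(p(true,c)).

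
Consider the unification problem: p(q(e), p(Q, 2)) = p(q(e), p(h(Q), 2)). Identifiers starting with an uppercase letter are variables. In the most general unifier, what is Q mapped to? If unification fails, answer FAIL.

Decompose p/2: q(e) = q(e),  p(Q, 2) = p(h(Q), 2).
Delete trivial equation q(e) = q(e).
Decompose p/2: Q = h(Q),  2 = 2.
Occurs check fails: Q occurs in h(Q); the equation Q = h(Q) has no finite solution.

FAIL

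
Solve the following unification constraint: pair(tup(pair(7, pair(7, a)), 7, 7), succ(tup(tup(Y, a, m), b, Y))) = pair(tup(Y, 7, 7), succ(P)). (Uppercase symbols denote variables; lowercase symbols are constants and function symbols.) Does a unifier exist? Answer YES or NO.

YES

Decompose pair/2: tup(pair(7, pair(7, a)), 7, 7) = tup(Y, 7, 7),  succ(tup(tup(Y, a, m), b, Y)) = succ(P).
Decompose tup/3: pair(7, pair(7, a)) = Y,  7 = 7,  7 = 7.
Bind Y := pair(7, pair(7, a)); substituting into the one remaining equation that mentions Y gives: succ(tup(tup(pair(7, pair(7, a)), a, m), b, pair(7, pair(7, a)))) = succ(P).
Delete trivial equation 7 = 7.
Delete trivial equation 7 = 7.
Decompose succ/1: tup(tup(pair(7, pair(7, a)), a, m), b, pair(7, pair(7, a))) = P.
Bind P := tup(tup(pair(7, pair(7, a)), a, m), b, pair(7, pair(7, a))).
No equations remain and no clash or occurs-check failure arose, so a unifier exists.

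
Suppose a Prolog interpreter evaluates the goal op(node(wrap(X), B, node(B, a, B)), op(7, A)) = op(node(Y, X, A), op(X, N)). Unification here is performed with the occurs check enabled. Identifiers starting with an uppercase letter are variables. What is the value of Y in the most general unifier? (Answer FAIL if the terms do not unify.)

Decompose op/2: node(wrap(X), B, node(B, a, B)) = node(Y, X, A),  op(7, A) = op(X, N).
Decompose node/3: wrap(X) = Y,  B = X,  node(B, a, B) = A.
Bind Y := wrap(X); no other remaining equation mentions Y.
Bind B := X; substituting into the one remaining equation that mentions B gives: node(X, a, X) = A.
Bind A := node(X, a, X); substituting into the remaining equation gives: op(7, node(X, a, X)) = op(X, N).
Decompose op/2: 7 = X,  node(X, a, X) = N.
Bind X := 7; substituting into the remaining equation gives: node(7, a, 7) = N. Substituting into the earlier bindings gives Y := wrap(7), B := 7, A := node(7, a, 7).
Bind N := node(7, a, 7).
MGU = { Y ↦ wrap(7), B ↦ 7, A ↦ node(7, a, 7), X ↦ 7, N ↦ node(7, a, 7) }, so Y ↦ wrap(7).

wrap(7)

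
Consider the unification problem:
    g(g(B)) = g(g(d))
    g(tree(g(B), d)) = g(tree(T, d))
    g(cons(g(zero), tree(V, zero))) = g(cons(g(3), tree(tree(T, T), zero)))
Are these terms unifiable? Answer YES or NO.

NO

Decompose g/1: g(B) = g(d).
Decompose g/1: B = d.
Bind B := d; substituting into the one remaining equation that mentions B gives: g(tree(g(d), d)) = g(tree(T, d)).
Decompose g/1: tree(g(d), d) = tree(T, d).
Decompose tree/2: g(d) = T,  d = d.
Bind T := g(d); substituting into the one remaining equation that mentions T gives: g(cons(g(zero), tree(V, zero))) = g(cons(g(3), tree(tree(g(d), g(d)), zero))).
Delete trivial equation d = d.
Decompose g/1: cons(g(zero), tree(V, zero)) = cons(g(3), tree(tree(g(d), g(d)), zero)).
Decompose cons/2: g(zero) = g(3),  tree(V, zero) = tree(tree(g(d), g(d)), zero).
Decompose g/1: zero = 3.
Clash: constants zero and 3 differ; no unifier exists.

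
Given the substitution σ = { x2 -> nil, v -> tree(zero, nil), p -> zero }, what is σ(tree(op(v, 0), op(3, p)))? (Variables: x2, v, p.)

Replace each occurrence of v with tree(zero, nil).
Replace each occurrence of p with zero.
Result: tree(op(tree(zero, nil), 0), op(3, zero)).

tree(op(tree(zero, nil), 0), op(3, zero))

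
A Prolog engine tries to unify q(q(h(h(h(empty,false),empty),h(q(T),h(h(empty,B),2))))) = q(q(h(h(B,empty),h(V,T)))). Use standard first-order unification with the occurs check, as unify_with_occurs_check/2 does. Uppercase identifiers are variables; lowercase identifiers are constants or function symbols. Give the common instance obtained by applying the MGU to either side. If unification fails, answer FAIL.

Decompose q/1: q(h(h(h(empty,false),empty),h(q(T),h(h(empty,B),2)))) = q(h(h(B,empty),h(V,T))).
Decompose q/1: h(h(h(empty,false),empty),h(q(T),h(h(empty,B),2))) = h(h(B,empty),h(V,T)).
Decompose h/2: h(h(empty,false),empty) = h(B,empty),  h(q(T),h(h(empty,B),2)) = h(V,T).
Decompose h/2: h(empty,false) = B,  empty = empty.
Bind B := h(empty,false); substituting into the one remaining equation that mentions B gives: h(q(T),h(h(empty,h(empty,false)),2)) = h(V,T).
Delete trivial equation empty = empty.
Decompose h/2: q(T) = V,  h(h(empty,h(empty,false)),2) = T.
Bind V := q(T); no other remaining equation mentions V.
Bind T := h(h(empty,h(empty,false)),2). Substituting into the earlier binding gives V := q(h(h(empty,h(empty,false)),2)).
Applying the MGU to either side gives q(q(h(h(h(empty,false),empty),h(q(h(h(empty,h(empty,false)),2)),h(h(empty,h(empty,false)),2))))).

q(q(h(h(h(empty,false),empty),h(q(h(h(empty,h(empty,false)),2)),h(h(empty,h(empty,false)),2)))))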